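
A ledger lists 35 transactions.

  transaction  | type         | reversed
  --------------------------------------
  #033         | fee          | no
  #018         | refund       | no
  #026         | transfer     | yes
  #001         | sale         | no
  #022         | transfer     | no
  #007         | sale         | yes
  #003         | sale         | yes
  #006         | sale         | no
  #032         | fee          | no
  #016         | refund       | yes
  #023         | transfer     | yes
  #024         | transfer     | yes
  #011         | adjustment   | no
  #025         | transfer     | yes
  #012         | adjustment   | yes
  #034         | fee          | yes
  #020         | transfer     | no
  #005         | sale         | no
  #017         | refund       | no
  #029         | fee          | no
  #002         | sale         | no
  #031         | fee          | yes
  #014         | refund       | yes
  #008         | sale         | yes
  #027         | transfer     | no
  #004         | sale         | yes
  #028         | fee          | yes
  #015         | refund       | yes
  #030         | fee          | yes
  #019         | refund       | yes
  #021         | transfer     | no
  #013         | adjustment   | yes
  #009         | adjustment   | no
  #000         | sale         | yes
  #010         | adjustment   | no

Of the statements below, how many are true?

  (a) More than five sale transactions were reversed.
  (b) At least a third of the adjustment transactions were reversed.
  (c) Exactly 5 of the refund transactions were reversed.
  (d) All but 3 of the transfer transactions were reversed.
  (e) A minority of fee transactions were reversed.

(a) sale: |A| = 9, |A ∩ B| = 5; needs |A ∩ B| > 5 — false.
(b) adjustment: |A| = 5, |A ∩ B| = 2; needs |A ∩ B| / |A| ≥ 1/3 — true.
(c) refund: |A| = 6, |A ∩ B| = 4; needs |A ∩ B| = 5 — false.
(d) transfer: |A| = 8, |A ∩ B| = 4; needs |A ∖ B| = 3 — false.
(e) fee: |A| = 7, |A ∩ B| = 4; needs |A ∩ B| < |A ∖ B| — false.

1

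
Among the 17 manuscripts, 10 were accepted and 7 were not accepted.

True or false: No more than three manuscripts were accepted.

False

Truth condition: |A ∩ B| ≤ 3.
|A| = 17, |A ∩ B| = 10, |A ∖ B| = 7.
|A ∩ B| = 10, so the statement is false.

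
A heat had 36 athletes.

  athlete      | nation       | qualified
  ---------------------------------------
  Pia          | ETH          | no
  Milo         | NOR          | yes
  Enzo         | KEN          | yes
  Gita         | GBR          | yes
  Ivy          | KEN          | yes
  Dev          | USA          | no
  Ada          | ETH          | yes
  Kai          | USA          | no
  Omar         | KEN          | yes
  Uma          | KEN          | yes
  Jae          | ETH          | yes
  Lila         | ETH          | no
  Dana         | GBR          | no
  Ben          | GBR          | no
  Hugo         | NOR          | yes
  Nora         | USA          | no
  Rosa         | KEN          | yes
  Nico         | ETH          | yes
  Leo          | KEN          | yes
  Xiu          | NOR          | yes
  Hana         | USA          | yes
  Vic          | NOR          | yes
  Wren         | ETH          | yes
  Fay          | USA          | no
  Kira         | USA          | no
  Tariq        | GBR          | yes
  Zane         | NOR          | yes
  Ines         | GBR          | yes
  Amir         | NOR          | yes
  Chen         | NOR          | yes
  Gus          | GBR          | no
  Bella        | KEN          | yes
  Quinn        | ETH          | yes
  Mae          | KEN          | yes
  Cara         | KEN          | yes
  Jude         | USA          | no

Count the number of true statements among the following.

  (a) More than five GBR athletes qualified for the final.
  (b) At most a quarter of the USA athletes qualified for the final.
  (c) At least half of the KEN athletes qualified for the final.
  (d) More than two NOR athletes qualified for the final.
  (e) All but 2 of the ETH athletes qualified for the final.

(a) GBR: |A| = 6, |A ∩ B| = 3; needs |A ∩ B| > 5 — false.
(b) USA: |A| = 7, |A ∩ B| = 1; needs |A ∩ B| / |A| ≤ 1/4 — true.
(c) KEN: |A| = 9, |A ∩ B| = 9; needs |A ∩ B| ≥ |A ∖ B| — true.
(d) NOR: |A| = 7, |A ∩ B| = 7; needs |A ∩ B| > 2 — true.
(e) ETH: |A| = 7, |A ∩ B| = 5; needs |A ∖ B| = 2 — true.

4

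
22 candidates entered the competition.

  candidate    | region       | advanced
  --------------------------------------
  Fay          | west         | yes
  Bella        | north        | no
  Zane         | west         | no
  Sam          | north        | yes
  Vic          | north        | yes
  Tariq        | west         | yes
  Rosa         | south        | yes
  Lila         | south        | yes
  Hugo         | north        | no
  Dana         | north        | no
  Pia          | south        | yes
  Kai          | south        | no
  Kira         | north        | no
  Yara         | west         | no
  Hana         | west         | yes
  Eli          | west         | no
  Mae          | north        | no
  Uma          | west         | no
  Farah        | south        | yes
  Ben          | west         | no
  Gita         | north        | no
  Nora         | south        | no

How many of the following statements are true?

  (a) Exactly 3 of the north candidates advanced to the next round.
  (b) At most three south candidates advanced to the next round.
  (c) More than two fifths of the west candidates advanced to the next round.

(a) north: |A| = 8, |A ∩ B| = 2; needs |A ∩ B| = 3 — false.
(b) south: |A| = 6, |A ∩ B| = 4; needs |A ∩ B| ≤ 3 — false.
(c) west: |A| = 8, |A ∩ B| = 3; needs |A ∩ B| / |A| > 2/5 — false.

0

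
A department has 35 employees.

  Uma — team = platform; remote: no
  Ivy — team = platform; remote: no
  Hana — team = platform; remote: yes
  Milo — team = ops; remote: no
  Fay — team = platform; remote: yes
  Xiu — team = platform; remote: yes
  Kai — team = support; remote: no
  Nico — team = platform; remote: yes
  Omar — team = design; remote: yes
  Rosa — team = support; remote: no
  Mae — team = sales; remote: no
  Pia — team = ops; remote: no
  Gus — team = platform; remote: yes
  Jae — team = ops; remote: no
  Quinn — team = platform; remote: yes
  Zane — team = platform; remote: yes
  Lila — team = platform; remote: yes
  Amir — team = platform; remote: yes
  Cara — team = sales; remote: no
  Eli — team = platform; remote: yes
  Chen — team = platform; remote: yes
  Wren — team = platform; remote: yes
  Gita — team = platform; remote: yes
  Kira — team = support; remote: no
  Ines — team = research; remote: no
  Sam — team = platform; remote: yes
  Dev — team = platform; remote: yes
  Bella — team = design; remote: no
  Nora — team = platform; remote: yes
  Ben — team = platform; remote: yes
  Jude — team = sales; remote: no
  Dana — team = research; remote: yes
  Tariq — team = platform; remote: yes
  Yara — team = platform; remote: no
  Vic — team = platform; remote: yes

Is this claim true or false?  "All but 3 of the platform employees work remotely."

Truth condition: |A ∖ B| = 3.
|A| = 22, |A ∩ B| = 19, |A ∖ B| = 3.
|A ∖ B| = 3, so the statement is true.

True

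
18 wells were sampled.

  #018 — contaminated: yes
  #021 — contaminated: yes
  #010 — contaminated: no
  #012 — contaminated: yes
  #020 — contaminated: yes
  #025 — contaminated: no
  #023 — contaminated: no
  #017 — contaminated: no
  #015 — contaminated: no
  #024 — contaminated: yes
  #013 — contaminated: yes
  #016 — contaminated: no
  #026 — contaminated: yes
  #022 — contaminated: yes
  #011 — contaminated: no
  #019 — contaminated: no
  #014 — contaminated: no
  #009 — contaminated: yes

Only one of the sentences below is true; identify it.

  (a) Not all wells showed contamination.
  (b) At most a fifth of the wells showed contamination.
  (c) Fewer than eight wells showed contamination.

|A| = 18, |A ∩ B| = 9, |A ∖ B| = 9.
(a) requires A ⊄ B (|A ∖ B| ≥ 1): true.
(b) requires |A ∩ B| / |A| ≤ 1/5: false.
(c) requires |A ∩ B| < 8: false.

(a)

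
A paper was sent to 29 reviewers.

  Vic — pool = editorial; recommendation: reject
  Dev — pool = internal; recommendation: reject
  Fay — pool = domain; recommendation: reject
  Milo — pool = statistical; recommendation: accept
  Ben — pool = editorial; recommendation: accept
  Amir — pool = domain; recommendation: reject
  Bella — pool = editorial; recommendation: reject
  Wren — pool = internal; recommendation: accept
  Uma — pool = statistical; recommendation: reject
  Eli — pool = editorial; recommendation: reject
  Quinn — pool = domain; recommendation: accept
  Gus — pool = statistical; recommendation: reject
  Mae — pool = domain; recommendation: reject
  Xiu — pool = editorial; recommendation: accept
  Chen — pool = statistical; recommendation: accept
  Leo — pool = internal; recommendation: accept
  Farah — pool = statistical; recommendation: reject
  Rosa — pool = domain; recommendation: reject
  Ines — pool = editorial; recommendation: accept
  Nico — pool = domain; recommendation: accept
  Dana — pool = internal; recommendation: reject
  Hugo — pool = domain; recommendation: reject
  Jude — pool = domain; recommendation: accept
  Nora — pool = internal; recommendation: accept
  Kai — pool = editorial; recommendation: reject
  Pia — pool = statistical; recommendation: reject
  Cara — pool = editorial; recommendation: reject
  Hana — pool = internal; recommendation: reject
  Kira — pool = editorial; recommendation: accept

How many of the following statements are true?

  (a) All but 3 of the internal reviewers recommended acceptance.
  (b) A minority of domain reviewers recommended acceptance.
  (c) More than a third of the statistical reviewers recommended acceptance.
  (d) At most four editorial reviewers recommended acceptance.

(a) internal: |A| = 6, |A ∩ B| = 3; needs |A ∖ B| = 3 — true.
(b) domain: |A| = 8, |A ∩ B| = 3; needs |A ∩ B| < |A ∖ B| — true.
(c) statistical: |A| = 6, |A ∩ B| = 2; needs |A ∩ B| / |A| > 1/3 — false.
(d) editorial: |A| = 9, |A ∩ B| = 4; needs |A ∩ B| ≤ 4 — true.

3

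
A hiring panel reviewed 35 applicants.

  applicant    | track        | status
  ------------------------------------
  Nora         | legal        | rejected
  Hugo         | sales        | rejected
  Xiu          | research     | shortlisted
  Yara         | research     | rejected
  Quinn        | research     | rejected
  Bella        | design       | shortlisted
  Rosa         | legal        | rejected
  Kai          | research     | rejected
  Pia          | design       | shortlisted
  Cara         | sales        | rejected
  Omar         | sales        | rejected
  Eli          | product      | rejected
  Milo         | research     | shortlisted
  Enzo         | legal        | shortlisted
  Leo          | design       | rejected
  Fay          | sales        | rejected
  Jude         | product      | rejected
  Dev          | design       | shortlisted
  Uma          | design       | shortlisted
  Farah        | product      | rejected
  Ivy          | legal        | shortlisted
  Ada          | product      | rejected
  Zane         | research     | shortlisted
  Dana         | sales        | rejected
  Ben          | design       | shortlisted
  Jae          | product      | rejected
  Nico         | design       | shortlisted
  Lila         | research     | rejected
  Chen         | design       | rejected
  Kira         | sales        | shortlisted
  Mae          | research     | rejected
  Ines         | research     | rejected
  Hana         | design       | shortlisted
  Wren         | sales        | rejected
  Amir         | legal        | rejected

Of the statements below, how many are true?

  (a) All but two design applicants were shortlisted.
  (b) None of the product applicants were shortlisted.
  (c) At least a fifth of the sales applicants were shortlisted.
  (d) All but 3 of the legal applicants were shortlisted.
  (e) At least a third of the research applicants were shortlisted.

(a) design: |A| = 9, |A ∩ B| = 7; needs |A ∖ B| = 2 — true.
(b) product: |A| = 5, |A ∩ B| = 0; needs A ∩ B = ∅ (|A ∩ B| = 0) — true.
(c) sales: |A| = 7, |A ∩ B| = 1; needs |A ∩ B| / |A| ≥ 1/5 — false.
(d) legal: |A| = 5, |A ∩ B| = 2; needs |A ∖ B| = 3 — true.
(e) research: |A| = 9, |A ∩ B| = 3; needs |A ∩ B| / |A| ≥ 1/3 — true.

4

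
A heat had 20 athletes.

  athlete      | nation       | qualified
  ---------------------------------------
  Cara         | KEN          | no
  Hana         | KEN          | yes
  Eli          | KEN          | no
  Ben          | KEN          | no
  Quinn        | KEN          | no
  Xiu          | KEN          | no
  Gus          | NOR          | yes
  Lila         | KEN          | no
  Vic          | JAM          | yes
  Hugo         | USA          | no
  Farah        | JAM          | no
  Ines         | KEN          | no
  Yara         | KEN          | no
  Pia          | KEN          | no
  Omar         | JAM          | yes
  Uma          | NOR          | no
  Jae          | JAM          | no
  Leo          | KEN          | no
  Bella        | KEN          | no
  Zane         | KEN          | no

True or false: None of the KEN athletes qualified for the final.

'None of the KEN athletes qualified for the final' holds iff A ∩ B = ∅ (|A ∩ B| = 0).
A (the restrictor) = {Cara, Hana, Eli, Ben, Quinn, Xiu, Lila, Ines, Yara, Pia, Leo, Bella, Zane}, |A| = 13.
A ∩ B = {Hana}, so |A ∩ B| = 1.
So the statement is false.

False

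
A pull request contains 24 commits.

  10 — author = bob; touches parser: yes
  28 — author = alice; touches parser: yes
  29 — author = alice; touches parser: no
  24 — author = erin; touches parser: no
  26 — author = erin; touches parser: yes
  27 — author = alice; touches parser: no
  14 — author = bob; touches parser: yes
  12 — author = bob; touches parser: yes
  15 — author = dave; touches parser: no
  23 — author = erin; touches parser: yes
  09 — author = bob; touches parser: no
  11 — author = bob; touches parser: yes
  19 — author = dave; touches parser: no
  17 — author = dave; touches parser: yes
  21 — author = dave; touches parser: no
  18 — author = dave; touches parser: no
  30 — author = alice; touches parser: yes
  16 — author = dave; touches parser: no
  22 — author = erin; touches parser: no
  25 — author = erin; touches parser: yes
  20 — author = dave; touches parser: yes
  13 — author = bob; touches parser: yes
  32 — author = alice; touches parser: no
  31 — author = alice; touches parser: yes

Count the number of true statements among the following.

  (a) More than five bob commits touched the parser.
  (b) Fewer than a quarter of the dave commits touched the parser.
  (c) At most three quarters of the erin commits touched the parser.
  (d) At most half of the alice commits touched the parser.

(a) bob: |A| = 6, |A ∩ B| = 5; needs |A ∩ B| > 5 — false.
(b) dave: |A| = 7, |A ∩ B| = 2; needs |A ∩ B| / |A| < 1/4 — false.
(c) erin: |A| = 5, |A ∩ B| = 3; needs |A ∩ B| / |A| ≤ 3/4 — true.
(d) alice: |A| = 6, |A ∩ B| = 3; needs |A ∩ B| ≤ |A ∖ B| — true.

2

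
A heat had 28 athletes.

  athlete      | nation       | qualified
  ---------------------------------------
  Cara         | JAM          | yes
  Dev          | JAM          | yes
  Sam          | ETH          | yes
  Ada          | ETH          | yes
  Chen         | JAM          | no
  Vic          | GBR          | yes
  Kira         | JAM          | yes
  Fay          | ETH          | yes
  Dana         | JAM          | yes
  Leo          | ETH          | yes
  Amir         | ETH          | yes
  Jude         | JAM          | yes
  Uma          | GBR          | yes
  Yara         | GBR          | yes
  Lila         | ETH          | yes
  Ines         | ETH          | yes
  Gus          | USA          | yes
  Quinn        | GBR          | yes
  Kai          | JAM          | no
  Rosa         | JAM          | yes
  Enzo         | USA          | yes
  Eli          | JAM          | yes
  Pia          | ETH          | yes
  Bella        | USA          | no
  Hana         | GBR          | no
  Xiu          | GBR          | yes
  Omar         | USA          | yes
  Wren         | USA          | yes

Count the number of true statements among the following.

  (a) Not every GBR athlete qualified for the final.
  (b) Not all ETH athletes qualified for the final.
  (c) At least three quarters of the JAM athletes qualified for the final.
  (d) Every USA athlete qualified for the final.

2

(a) GBR: |A| = 6, |A ∩ B| = 5; needs A ⊄ B (|A ∖ B| ≥ 1) — true.
(b) ETH: |A| = 8, |A ∩ B| = 8; needs A ⊄ B (|A ∖ B| ≥ 1) — false.
(c) JAM: |A| = 9, |A ∩ B| = 7; needs |A ∩ B| / |A| ≥ 3/4 — true.
(d) USA: |A| = 5, |A ∩ B| = 4; needs A ⊆ B, i.e. every element of A is in B (|A ∖ B| = 0) — false.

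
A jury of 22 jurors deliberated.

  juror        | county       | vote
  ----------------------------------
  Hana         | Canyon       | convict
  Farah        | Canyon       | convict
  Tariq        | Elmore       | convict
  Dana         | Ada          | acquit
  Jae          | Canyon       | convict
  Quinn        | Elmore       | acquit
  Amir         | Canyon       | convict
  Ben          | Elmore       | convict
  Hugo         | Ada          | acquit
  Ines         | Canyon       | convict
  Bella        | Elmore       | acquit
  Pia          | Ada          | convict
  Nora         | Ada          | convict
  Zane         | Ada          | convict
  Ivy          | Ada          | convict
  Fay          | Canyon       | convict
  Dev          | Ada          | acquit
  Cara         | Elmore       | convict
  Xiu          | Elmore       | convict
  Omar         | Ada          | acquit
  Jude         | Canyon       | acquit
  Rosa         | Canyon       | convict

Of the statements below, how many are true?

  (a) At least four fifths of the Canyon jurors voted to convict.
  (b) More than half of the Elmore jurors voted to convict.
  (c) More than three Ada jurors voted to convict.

(a) Canyon: |A| = 8, |A ∩ B| = 7; needs |A ∩ B| / |A| ≥ 4/5 — true.
(b) Elmore: |A| = 6, |A ∩ B| = 4; needs |A ∩ B| > |A ∖ B| — true.
(c) Ada: |A| = 8, |A ∩ B| = 4; needs |A ∩ B| > 3 — true.

3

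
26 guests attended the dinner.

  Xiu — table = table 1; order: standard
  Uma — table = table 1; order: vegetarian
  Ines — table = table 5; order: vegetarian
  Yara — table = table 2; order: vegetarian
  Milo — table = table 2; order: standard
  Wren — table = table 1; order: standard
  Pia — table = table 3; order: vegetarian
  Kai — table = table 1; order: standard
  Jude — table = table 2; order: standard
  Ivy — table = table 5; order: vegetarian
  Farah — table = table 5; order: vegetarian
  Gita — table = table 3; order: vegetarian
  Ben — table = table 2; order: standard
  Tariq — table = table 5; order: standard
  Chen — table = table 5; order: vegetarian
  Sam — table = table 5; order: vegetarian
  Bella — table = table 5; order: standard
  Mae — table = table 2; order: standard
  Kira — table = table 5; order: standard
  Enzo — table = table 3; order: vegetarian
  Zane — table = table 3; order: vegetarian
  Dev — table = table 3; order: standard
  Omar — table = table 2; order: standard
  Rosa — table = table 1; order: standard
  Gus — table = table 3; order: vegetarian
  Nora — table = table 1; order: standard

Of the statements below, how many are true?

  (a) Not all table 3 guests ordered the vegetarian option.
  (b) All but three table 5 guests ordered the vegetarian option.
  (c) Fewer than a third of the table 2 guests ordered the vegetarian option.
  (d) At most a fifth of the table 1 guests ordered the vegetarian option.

4

(a) table 3: |A| = 6, |A ∩ B| = 5; needs A ⊄ B (|A ∖ B| ≥ 1) — true.
(b) table 5: |A| = 8, |A ∩ B| = 5; needs |A ∖ B| = 3 — true.
(c) table 2: |A| = 6, |A ∩ B| = 1; needs |A ∩ B| / |A| < 1/3 — true.
(d) table 1: |A| = 6, |A ∩ B| = 1; needs |A ∩ B| / |A| ≤ 1/5 — true.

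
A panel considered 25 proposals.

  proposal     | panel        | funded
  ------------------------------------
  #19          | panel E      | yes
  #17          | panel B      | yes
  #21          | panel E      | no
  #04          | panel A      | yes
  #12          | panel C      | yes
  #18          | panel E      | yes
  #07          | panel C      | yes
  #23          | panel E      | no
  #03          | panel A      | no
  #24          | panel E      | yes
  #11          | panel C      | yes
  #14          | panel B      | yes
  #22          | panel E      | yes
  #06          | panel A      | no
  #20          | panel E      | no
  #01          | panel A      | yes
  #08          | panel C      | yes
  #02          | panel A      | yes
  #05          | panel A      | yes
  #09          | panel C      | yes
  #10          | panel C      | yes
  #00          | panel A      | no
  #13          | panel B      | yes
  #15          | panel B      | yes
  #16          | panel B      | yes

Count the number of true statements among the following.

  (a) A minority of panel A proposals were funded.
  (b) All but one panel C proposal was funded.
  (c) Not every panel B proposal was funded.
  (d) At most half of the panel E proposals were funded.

0

(a) panel A: |A| = 7, |A ∩ B| = 4; needs |A ∩ B| < |A ∖ B| — false.
(b) panel C: |A| = 6, |A ∩ B| = 6; needs |A ∖ B| = 1 — false.
(c) panel B: |A| = 5, |A ∩ B| = 5; needs A ⊄ B (|A ∖ B| ≥ 1) — false.
(d) panel E: |A| = 7, |A ∩ B| = 4; needs |A ∩ B| ≤ |A ∖ B| — false.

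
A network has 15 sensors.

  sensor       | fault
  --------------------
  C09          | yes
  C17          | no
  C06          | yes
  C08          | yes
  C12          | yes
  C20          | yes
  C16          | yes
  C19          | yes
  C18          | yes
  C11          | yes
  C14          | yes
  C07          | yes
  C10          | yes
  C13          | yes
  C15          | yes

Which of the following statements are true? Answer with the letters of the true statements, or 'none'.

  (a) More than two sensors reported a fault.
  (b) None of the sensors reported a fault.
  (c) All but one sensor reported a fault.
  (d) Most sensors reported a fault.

|A| = 15, |A ∩ B| = 14, |A ∖ B| = 1.
(a) |A ∩ B| > 2: holds.
(b) A ∩ B = ∅ (|A ∩ B| = 0): fails.
(c) |A ∖ B| = 1: holds.
(d) |A ∩ B| > |A ∖ B|: holds.

(a), (c), (d)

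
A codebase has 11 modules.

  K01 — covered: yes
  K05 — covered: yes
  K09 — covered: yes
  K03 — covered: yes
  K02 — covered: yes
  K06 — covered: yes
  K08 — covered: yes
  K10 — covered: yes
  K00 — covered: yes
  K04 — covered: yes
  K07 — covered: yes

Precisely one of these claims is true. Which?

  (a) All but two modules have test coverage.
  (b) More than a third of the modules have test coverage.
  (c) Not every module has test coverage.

(b)

|A| = 11, |A ∩ B| = 11, |A ∖ B| = 0.
(a) requires |A ∖ B| = 2: false.
(b) requires |A ∩ B| / |A| > 1/3: true.
(c) requires A ⊄ B (|A ∖ B| ≥ 1): false.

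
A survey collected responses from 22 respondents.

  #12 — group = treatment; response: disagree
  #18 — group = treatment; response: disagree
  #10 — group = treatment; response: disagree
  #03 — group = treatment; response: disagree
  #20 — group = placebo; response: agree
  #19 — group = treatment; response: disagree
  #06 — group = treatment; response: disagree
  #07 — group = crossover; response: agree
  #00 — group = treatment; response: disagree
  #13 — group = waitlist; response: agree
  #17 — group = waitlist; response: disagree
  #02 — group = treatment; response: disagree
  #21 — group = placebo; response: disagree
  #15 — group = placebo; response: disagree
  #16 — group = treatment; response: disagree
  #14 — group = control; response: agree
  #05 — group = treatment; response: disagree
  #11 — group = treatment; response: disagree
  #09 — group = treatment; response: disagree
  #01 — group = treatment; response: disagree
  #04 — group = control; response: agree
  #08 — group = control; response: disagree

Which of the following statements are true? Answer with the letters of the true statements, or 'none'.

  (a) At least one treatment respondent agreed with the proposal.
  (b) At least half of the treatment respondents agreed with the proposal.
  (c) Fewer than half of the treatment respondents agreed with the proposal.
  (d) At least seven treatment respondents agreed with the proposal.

(c)

|A| = 13, |A ∩ B| = 0, |A ∖ B| = 13.
(a) A ∩ B ≠ ∅ (|A ∩ B| ≥ 1): fails.
(b) |A ∩ B| ≥ |A ∖ B|: fails.
(c) |A ∩ B| < |A ∖ B|: holds.
(d) |A ∩ B| ≥ 7: fails.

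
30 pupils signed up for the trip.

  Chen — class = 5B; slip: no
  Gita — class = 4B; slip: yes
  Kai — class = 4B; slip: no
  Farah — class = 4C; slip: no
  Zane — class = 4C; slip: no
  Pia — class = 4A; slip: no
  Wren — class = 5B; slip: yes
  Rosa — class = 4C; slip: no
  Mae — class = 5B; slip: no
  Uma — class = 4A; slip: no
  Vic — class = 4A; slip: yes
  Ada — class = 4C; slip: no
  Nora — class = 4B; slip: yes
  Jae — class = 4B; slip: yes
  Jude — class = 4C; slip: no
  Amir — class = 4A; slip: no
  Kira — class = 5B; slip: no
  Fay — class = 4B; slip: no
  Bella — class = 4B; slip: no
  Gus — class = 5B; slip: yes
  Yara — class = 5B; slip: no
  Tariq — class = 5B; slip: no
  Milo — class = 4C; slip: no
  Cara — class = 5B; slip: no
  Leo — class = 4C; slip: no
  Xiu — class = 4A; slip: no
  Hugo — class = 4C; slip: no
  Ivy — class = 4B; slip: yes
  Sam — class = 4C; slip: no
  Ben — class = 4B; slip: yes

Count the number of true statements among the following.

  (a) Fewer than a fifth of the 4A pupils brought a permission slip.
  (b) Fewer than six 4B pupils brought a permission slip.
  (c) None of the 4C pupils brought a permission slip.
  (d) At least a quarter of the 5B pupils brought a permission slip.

3

(a) 4A: |A| = 5, |A ∩ B| = 1; needs |A ∩ B| / |A| < 1/5 — false.
(b) 4B: |A| = 8, |A ∩ B| = 5; needs |A ∩ B| < 6 — true.
(c) 4C: |A| = 9, |A ∩ B| = 0; needs A ∩ B = ∅ (|A ∩ B| = 0) — true.
(d) 5B: |A| = 8, |A ∩ B| = 2; needs |A ∩ B| / |A| ≥ 1/4 — true.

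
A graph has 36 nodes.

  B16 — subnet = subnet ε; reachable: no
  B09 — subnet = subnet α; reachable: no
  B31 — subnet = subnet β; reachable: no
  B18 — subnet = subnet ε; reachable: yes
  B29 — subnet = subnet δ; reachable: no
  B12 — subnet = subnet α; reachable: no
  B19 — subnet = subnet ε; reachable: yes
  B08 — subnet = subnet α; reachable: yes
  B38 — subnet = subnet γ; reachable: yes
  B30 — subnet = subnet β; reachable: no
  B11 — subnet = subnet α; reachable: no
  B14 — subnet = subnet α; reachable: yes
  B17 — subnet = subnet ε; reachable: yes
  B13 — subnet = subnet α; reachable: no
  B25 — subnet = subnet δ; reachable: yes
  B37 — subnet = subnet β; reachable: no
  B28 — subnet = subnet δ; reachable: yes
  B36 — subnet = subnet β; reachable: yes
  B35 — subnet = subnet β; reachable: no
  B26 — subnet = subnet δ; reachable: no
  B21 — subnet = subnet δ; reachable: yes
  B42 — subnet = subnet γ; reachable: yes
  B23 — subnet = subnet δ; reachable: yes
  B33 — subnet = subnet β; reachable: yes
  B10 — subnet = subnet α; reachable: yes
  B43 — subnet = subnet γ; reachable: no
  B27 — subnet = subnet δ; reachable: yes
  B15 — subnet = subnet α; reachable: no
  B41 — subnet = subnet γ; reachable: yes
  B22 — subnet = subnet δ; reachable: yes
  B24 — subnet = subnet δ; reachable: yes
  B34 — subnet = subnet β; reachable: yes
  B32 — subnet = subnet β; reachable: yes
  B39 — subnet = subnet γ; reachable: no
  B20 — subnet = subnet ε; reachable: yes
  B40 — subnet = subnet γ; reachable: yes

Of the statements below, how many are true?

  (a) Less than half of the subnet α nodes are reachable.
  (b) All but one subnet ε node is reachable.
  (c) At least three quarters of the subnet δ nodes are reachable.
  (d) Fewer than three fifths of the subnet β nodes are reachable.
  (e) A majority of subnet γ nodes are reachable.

(a) subnet α: |A| = 8, |A ∩ B| = 3; needs |A ∩ B| < |A ∖ B| — true.
(b) subnet ε: |A| = 5, |A ∩ B| = 4; needs |A ∖ B| = 1 — true.
(c) subnet δ: |A| = 9, |A ∩ B| = 7; needs |A ∩ B| / |A| ≥ 3/4 — true.
(d) subnet β: |A| = 8, |A ∩ B| = 4; needs |A ∩ B| / |A| < 3/5 — true.
(e) subnet γ: |A| = 6, |A ∩ B| = 4; needs |A ∩ B| > |A ∖ B| — true.

5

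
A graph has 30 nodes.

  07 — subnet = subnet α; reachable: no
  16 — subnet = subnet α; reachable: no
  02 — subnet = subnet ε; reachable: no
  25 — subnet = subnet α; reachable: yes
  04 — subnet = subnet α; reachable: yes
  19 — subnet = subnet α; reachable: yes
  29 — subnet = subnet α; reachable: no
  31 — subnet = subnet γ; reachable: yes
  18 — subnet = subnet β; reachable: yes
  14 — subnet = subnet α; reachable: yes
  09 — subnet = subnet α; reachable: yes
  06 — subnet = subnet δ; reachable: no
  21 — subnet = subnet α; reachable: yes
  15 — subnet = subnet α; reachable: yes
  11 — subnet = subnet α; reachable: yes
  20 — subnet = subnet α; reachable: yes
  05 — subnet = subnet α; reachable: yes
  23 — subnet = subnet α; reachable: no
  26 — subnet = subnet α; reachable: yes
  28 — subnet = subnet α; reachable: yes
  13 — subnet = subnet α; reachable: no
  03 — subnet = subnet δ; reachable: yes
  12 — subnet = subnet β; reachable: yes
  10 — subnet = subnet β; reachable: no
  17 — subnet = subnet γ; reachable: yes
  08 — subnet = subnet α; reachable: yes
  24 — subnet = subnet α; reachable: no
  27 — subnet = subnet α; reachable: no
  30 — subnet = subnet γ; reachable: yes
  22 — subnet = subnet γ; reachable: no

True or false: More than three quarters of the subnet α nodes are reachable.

False

Truth condition: |A ∩ B| / |A| > 3/4.
|A| = 20, |A ∩ B| = 13, |A ∖ B| = 7.
|A ∩ B|/|A| = 13/20, so the statement is false.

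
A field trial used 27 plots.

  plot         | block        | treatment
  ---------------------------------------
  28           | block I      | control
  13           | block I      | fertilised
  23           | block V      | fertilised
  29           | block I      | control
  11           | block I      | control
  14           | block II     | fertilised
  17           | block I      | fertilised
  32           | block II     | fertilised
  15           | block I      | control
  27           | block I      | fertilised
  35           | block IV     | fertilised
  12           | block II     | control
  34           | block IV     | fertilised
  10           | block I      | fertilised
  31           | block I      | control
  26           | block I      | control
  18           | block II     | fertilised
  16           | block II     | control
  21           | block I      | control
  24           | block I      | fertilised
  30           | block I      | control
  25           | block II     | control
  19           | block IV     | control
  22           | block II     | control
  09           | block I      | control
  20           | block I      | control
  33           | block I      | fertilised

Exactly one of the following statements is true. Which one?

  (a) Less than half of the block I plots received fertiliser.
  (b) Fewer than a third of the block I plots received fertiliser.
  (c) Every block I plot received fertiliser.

|A| = 16, |A ∩ B| = 6, |A ∖ B| = 10.
(a) requires |A ∩ B| < |A ∖ B|: true.
(b) requires |A ∩ B| / |A| < 1/3: false.
(c) requires A ⊆ B, i.e. every element of A is in B (|A ∖ B| = 0): false.

(a)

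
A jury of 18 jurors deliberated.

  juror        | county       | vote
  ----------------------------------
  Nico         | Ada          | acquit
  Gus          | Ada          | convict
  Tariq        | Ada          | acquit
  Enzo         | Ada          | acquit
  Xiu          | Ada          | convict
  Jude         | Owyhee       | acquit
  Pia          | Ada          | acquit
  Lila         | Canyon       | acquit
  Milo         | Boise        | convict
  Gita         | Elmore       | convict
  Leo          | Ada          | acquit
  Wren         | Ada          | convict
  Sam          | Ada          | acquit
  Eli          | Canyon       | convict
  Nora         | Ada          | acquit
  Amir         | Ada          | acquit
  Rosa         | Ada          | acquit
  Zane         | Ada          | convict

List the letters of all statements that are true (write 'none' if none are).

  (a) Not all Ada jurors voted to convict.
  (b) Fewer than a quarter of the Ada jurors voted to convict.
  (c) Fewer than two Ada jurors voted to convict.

|A| = 13, |A ∩ B| = 4, |A ∖ B| = 9.
(a) A ⊄ B (|A ∖ B| ≥ 1): holds.
(b) |A ∩ B| / |A| < 1/4: fails.
(c) |A ∩ B| < 2: fails.

(a)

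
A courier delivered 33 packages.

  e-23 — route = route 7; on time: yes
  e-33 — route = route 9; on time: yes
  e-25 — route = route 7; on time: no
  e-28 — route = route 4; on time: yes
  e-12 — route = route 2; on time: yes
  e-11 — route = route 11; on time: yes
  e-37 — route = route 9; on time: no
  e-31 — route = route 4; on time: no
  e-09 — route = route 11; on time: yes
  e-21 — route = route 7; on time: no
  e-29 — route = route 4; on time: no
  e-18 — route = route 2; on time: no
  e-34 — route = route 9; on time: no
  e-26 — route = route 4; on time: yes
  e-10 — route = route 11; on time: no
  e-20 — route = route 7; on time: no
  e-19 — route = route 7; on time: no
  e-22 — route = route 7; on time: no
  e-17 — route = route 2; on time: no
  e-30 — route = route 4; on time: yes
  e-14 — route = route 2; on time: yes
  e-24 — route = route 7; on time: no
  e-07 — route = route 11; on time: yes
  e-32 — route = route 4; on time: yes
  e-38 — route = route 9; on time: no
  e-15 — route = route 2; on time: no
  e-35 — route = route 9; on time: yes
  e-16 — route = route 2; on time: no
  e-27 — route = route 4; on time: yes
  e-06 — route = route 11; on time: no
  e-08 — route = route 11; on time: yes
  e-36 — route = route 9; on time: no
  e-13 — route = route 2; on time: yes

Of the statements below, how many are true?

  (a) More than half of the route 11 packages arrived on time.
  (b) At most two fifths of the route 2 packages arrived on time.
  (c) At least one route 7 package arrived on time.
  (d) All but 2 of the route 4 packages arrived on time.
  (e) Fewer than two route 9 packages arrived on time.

3

(a) route 11: |A| = 6, |A ∩ B| = 4; needs |A ∩ B| > |A ∖ B| — true.
(b) route 2: |A| = 7, |A ∩ B| = 3; needs |A ∩ B| / |A| ≤ 2/5 — false.
(c) route 7: |A| = 7, |A ∩ B| = 1; needs A ∩ B ≠ ∅ (|A ∩ B| ≥ 1) — true.
(d) route 4: |A| = 7, |A ∩ B| = 5; needs |A ∖ B| = 2 — true.
(e) route 9: |A| = 6, |A ∩ B| = 2; needs |A ∩ B| < 2 — false.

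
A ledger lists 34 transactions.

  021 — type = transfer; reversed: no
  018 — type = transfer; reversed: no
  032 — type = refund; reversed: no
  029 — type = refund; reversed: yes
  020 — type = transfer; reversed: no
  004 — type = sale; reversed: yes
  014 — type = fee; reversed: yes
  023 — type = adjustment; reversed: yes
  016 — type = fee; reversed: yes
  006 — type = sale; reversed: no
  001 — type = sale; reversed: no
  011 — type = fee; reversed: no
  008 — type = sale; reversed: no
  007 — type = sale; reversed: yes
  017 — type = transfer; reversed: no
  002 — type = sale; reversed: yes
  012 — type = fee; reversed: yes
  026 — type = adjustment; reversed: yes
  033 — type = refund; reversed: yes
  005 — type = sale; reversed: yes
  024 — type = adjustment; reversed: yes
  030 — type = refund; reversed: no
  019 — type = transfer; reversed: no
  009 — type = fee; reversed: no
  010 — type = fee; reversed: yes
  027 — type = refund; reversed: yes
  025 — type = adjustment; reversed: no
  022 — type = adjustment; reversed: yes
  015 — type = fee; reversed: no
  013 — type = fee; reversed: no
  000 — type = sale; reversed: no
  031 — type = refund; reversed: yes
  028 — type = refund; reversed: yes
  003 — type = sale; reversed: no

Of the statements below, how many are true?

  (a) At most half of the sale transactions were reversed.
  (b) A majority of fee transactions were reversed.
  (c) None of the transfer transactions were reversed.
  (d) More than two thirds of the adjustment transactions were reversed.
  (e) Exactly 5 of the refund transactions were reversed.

(a) sale: |A| = 9, |A ∩ B| = 4; needs |A ∩ B| ≤ |A ∖ B| — true.
(b) fee: |A| = 8, |A ∩ B| = 4; needs |A ∩ B| > |A ∖ B| — false.
(c) transfer: |A| = 5, |A ∩ B| = 0; needs A ∩ B = ∅ (|A ∩ B| = 0) — true.
(d) adjustment: |A| = 5, |A ∩ B| = 4; needs |A ∩ B| / |A| > 2/3 — true.
(e) refund: |A| = 7, |A ∩ B| = 5; needs |A ∩ B| = 5 — true.

4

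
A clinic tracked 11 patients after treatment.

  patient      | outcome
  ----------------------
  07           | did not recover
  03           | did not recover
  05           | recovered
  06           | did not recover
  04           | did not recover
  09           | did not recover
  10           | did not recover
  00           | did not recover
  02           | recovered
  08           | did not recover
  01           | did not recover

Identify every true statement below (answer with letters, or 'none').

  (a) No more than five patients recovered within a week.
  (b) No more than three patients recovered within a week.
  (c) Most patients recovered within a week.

(a), (b)

|A| = 11, |A ∩ B| = 2, |A ∖ B| = 9.
(a) |A ∩ B| ≤ 5: holds.
(b) |A ∩ B| ≤ 3: holds.
(c) |A ∩ B| > |A ∖ B|: fails.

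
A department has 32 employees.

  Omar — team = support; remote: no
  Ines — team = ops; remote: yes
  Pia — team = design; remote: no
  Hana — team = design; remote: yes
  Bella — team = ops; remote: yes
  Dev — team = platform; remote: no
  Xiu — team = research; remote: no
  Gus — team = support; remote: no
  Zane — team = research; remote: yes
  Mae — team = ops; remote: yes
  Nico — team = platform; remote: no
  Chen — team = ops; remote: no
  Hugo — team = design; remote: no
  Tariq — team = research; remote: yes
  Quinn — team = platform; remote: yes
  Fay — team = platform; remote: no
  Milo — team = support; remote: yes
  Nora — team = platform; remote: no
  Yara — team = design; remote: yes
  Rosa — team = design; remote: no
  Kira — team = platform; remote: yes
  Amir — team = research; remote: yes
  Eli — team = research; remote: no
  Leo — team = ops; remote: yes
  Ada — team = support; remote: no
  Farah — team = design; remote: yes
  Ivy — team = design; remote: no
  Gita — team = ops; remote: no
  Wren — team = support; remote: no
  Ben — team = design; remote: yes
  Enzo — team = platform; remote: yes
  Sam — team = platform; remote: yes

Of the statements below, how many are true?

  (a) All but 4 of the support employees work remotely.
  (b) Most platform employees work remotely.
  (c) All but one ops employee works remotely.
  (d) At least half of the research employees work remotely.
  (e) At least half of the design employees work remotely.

(a) support: |A| = 5, |A ∩ B| = 1; needs |A ∖ B| = 4 — true.
(b) platform: |A| = 8, |A ∩ B| = 4; needs |A ∩ B| > |A ∖ B| — false.
(c) ops: |A| = 6, |A ∩ B| = 4; needs |A ∖ B| = 1 — false.
(d) research: |A| = 5, |A ∩ B| = 3; needs |A ∩ B| ≥ |A ∖ B| — true.
(e) design: |A| = 8, |A ∩ B| = 4; needs |A ∩ B| ≥ |A ∖ B| — true.

3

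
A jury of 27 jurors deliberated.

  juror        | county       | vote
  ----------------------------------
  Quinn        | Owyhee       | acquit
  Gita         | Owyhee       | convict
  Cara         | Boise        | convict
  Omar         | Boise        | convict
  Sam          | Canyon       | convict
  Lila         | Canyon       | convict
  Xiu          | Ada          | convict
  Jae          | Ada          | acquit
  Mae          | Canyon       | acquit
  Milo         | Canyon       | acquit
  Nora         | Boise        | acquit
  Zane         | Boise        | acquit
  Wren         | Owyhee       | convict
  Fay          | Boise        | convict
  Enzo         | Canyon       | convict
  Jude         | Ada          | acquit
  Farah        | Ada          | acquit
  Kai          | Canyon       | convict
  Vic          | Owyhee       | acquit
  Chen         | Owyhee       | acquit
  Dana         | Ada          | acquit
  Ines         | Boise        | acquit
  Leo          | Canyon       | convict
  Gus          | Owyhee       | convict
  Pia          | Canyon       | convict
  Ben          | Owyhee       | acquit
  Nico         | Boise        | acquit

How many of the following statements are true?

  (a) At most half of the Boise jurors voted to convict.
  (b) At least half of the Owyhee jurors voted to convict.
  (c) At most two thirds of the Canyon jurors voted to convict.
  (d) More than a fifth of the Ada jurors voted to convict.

1

(a) Boise: |A| = 7, |A ∩ B| = 3; needs |A ∩ B| ≤ |A ∖ B| — true.
(b) Owyhee: |A| = 7, |A ∩ B| = 3; needs |A ∩ B| ≥ |A ∖ B| — false.
(c) Canyon: |A| = 8, |A ∩ B| = 6; needs |A ∩ B| / |A| ≤ 2/3 — false.
(d) Ada: |A| = 5, |A ∩ B| = 1; needs |A ∩ B| / |A| > 1/5 — false.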